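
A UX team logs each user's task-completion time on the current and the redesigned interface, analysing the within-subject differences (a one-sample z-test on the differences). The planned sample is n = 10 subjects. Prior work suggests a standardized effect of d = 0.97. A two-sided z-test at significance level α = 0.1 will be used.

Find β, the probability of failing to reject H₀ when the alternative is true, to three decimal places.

Noncentrality parameter: λ = d·√n = 0.97 × √10 = 3.0674
Two-sided α = 0.1 → critical value z_{0.05} = 1.645.
Power = Φ(λ − 1.645) + Φ(−λ − 1.645) = Φ(1.423) + Φ(-4.712) = 0.9226 + 0.0000 = 0.9226.
Type II error: β = 1 − power = 1 − 0.9226 = 0.0774.

β ≈ 0.077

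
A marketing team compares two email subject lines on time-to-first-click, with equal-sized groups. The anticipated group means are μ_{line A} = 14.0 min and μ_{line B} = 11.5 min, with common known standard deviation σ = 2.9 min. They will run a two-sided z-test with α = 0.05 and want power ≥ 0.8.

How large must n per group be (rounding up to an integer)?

Standardized effect: d = |μ_{line A} − μ_{line B}| / σ = |14.0 − 11.5| / 2.9 = 0.8621
Set Φ(δ − 1.960) = 0.8; then δ − 1.960 = Φ⁻¹(0.8) = 0.842, giving δ = 2.802.
(Ignoring the negligible lower-tail rejection probability gives the usual closed-form inversion.)
δ = d·√(n/2) ⇒ n = 2(δ/d)² = 2 × (2.802 / 0.8621)² = 21.12.
Rounding up, n = 22 per group.

n = 22 per group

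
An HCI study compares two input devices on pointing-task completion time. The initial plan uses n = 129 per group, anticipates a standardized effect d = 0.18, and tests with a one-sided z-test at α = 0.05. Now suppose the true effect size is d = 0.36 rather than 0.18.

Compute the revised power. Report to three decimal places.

Power ≈ 0.894

With d = 0.36: δ = d·√(n/2) = 0.36 × √(129/2) = 2.8912. Critical value z_{0.05} = 1.645.
Revised power = P(Z > 1.645 − δ) = Φ(1.246) = 0.8937.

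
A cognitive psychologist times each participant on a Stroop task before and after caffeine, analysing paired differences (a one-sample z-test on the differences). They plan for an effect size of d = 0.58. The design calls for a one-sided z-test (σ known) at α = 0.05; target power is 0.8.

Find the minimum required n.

For power 0.8 need Φ(δ − z_{0.05}) = 0.8, so δ = z_{0.05} + z_{0.20} = 1.645 + 0.842 = 2.486.
δ = d·√n ⇒ n = (δ/d)² = (2.486 / 0.58)² = 18.38.
Round up to the next whole unit.

n = 19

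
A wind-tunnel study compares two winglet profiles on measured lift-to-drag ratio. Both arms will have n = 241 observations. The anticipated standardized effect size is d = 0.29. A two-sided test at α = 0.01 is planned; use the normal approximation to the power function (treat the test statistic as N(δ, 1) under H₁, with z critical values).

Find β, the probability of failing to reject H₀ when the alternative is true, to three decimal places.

β ≈ 0.272

Noncentrality parameter: δ = d·√(n/2) = 0.29 × √(241/2) = 3.1834
Two-sided α = 0.01 → critical value z_{0.005} = 2.576.
Power = Φ(δ − 2.576) + Φ(−δ − 2.576) = Φ(0.608) + Φ(-5.759) = 0.7283 + 0.0000 = 0.7283.
Type II error: β = 1 − power = 1 − 0.7283 = 0.2717.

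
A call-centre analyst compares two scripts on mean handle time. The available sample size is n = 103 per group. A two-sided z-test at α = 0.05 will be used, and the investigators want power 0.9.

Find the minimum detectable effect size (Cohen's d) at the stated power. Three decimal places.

Need Φ(δ − 1.960) = 0.9, so δ = 1.960 + 1.282 = 3.242.
(The second rejection-region term Φ(−δ − z_{α/2}) is negligible and dropped.)
δ = d·√(n/2) ⇒ d = δ/√(n/2) = 3.242/√(103/2) = 0.4517.

d ≈ 0.452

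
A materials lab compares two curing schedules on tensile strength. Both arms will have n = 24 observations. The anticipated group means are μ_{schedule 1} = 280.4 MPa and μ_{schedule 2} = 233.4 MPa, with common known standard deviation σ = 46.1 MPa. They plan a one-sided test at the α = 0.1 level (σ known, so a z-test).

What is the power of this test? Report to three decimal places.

Standardized effect: d = |μ_{schedule 1} − μ_{schedule 2}| / σ = |280.4 − 233.4| / 46.1 = 1.0195
Noncentrality parameter: δ = d·√(n/2) = 1.0195 × √(24/2) = 3.5317
One-sided α = 0.1 → critical value z_{0.1} = 1.282.
Power = P(Z > 1.282 − δ) = Φ(2.250) = 0.9878.

Power ≈ 0.988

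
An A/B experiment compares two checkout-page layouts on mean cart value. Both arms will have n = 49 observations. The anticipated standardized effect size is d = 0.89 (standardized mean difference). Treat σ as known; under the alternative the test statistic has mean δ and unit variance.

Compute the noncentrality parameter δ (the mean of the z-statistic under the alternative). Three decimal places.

δ ≈ 4.405

The noncentrality parameter scales effect size by the design's sample-size factor: δ = d·√(n/2) = 0.89 × √(49/2) = 4.4053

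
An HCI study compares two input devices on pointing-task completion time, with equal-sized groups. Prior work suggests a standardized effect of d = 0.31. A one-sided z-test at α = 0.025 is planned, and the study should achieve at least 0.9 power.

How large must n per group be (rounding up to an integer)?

Set Φ(δ − 1.960) = 0.9; then δ − 1.960 = Φ⁻¹(0.9) = 1.282, giving δ = 3.242.
δ = d·√(n/2) ⇒ n = 2(δ/d)² = 2 × (3.242 / 0.31)² = 218.68.
Rounding up, n = 219 per group.

n = 219 per group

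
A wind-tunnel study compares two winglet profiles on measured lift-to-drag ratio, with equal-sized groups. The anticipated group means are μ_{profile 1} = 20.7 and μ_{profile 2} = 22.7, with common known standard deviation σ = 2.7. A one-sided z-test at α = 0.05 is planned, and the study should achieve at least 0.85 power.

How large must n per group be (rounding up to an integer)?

n = 27 per group

Standardized effect: d = |μ_{profile 1} − μ_{profile 2}| / σ = |20.7 − 22.7| / 2.7 = 0.7407
Set Φ(δ − 1.645) = 0.85; then δ − 1.645 = Φ⁻¹(0.85) = 1.036, giving δ = 2.681.
δ = d·√(n/2) ⇒ n = 2(δ/d)² = 2 × (2.681 / 0.7407)² = 26.20.
Rounding up, n = 27 per group.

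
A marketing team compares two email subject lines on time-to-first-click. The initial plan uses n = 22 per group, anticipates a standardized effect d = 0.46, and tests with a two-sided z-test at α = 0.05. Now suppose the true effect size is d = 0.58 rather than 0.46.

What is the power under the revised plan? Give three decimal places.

Power ≈ 0.486

With d = 0.58: δ = d·√(n/2) = 0.58 × √(22/2) = 1.9236. Critical value z_{0.025} = 1.960.
Revised power = Φ(δ − 1.960) + Φ(−δ − 1.960) = Φ(-0.036) + Φ(-3.884) = 0.4855 + 0.0001 = 0.4856.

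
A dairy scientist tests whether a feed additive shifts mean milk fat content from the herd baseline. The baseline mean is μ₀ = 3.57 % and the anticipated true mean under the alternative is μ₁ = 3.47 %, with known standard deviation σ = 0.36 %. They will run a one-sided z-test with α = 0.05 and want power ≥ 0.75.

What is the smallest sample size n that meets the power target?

Standardized effect: d = |μ₁ − μ₀| / σ = |3.47 − 3.57| / 0.36 = 0.2778
Set Φ(δ − 1.645) = 0.75; then δ − 1.645 = Φ⁻¹(0.75) = 0.674, giving δ = 2.319.
δ = d·√n ⇒ n = (δ/d)² = (2.319 / 0.2778)² = 69.72.
Rounding up, n = 70.

n = 70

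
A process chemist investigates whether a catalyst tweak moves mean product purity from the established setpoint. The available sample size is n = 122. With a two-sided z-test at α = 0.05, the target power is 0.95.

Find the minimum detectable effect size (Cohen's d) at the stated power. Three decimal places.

Need Φ(δ − 1.960) = 0.95, so δ = 1.960 + 1.645 = 3.605.
(The second rejection-region term Φ(−δ − z_{α/2}) is negligible and dropped.)
δ = d·√n ⇒ d = δ/√n = 3.605/√122 = 0.3264.

d ≈ 0.326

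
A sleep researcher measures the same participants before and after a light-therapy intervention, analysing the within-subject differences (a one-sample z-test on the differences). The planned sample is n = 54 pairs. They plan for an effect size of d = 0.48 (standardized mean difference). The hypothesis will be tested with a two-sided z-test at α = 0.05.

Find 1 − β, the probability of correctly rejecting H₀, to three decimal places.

Power ≈ 0.941

Noncentrality parameter: δ = d·√n = 0.48 × √54 = 3.5273
Critical value for a two-sided test at α = 0.05: z_{α/2} = 1.960.
Power = Φ(δ − 1.960) + Φ(−δ − 1.960) = Φ(1.567) + Φ(-5.487) = 0.9415 + 0.0000 = 0.9415.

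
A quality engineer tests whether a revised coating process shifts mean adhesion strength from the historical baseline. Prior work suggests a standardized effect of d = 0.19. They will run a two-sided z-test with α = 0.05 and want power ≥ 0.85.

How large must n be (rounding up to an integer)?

n = 249

For power 0.85 need Φ(δ − z_{0.025}) = 0.85, so δ = z_{0.025} + z_{0.15} = 1.960 + 1.036 = 2.996.
(Ignoring the negligible lower-tail rejection probability gives the usual closed-form inversion.)
δ = d·√n ⇒ n = (δ/d)² = (2.996 / 0.19)² = 248.71.
Round up to the next whole unit.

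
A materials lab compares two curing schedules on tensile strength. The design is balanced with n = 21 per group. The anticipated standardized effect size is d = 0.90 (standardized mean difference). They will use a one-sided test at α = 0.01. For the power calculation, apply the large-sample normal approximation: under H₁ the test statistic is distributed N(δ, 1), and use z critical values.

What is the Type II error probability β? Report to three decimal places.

Noncentrality parameter: δ = d·√(n/2) = 0.90 × √(21/2) = 2.9163
One-sided α = 0.01 → critical value z_{0.01} = 2.326.
Power = P(Z > 2.326 − δ) = Φ(0.590) = 0.7224.
Type II error: β = 1 − power = 1 − 0.7224 = 0.2776.

β ≈ 0.278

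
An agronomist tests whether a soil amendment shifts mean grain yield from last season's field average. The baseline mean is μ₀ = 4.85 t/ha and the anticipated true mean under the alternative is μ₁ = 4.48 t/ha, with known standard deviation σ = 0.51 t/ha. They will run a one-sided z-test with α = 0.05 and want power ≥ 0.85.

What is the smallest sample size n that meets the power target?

Standardized effect: d = |μ₁ − μ₀| / σ = |4.48 − 4.85| / 0.51 = 0.7255
Set Φ(δ − 1.645) = 0.85; then δ − 1.645 = Φ⁻¹(0.85) = 1.036, giving δ = 2.681.
δ = d·√n ⇒ n = (δ/d)² = (2.681 / 0.7255)² = 13.66.
Rounding up, n = 14.

n = 14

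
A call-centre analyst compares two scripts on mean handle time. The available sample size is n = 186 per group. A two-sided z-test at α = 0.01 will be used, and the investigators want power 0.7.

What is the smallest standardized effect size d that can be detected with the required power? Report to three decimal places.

d ≈ 0.321

Required noncentrality: δ = z_{0.005} + z_{0.30} = 2.576 + 0.524 = 3.100.
(The second rejection-region term Φ(−δ − z_{α/2}) is negligible and dropped.)
δ = d·√(n/2) ⇒ d = δ/√(n/2) = 3.100/√(186/2) = 0.3215.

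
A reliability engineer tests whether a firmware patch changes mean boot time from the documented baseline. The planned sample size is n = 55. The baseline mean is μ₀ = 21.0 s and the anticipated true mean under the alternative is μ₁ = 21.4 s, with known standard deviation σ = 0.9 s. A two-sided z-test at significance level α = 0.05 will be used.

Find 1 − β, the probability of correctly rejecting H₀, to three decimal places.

Power ≈ 0.909

Standardized effect: d = |μ₁ − μ₀| / σ = |21.4 − 21.0| / 0.9 = 0.4444
Noncentrality parameter: δ = d·√n = 0.4444 × √55 = 3.2961
Two-sided α = 0.05 → critical value z_{0.025} = 1.960.
Power = Φ(δ − 1.960) + Φ(−δ − 1.960) = Φ(1.336) + Φ(-5.256) = 0.9092 + 0.0000 = 0.9092.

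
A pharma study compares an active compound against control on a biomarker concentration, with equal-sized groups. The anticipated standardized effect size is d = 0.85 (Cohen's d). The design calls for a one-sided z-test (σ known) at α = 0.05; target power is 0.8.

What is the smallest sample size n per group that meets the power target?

Set Φ(δ − 1.645) = 0.8; then δ − 1.645 = Φ⁻¹(0.8) = 0.842, giving δ = 2.486.
δ = d·√(n/2) ⇒ n = 2(δ/d)² = 2 × (2.486 / 0.85)² = 17.11.
Rounding up, n = 18 per group.

n = 18 per group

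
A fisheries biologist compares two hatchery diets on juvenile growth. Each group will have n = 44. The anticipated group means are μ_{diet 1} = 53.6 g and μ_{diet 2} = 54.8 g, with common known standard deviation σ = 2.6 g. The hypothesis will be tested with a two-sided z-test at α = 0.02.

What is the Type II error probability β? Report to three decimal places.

Standardized effect: d = |μ_{diet 1} − μ_{diet 2}| / σ = |53.6 − 54.8| / 2.6 = 0.4615
Noncentrality parameter: δ = d·√(n/2) = 0.4615 × √(44/2) = 2.1648
Two-sided α = 0.02 → critical value z_{0.01} = 2.326.
Power = Φ(δ − 2.326) + Φ(−δ − 2.326) = Φ(-0.162) + Φ(-4.491) = 0.4358 + 0.0000 = 0.4358.
Type II error: β = 1 − power = 1 − 0.4358 = 0.5642.

β ≈ 0.564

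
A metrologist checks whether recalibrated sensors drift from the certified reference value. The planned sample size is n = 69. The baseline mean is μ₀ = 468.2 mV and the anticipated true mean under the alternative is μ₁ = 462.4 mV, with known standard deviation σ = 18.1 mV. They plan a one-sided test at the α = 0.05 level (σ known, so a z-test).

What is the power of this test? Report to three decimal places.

Standardized effect: d = |μ₁ − μ₀| / σ = |462.4 − 468.2| / 18.1 = 0.3204
Noncentrality parameter: δ = d·√n = 0.3204 × √69 = 2.6618
One-sided α = 0.05 → critical value z_{0.05} = 1.645.
Power = Φ(δ − 1.645) = Φ(1.017) = 0.8454.

Power ≈ 0.845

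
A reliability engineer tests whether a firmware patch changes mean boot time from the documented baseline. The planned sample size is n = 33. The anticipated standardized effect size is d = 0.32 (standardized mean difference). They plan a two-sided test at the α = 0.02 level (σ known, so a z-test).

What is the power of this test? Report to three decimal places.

Noncentrality parameter: δ = d·√n = 0.32 × √33 = 1.8383
Critical value for a two-sided test at α = 0.02: z_{α/2} = 2.326.
Power = Φ(δ − 2.326) + Φ(−δ − 2.326) = Φ(-0.488) + Φ(-4.165) = 0.3127 + 0.0000 = 0.3128.

Power ≈ 0.313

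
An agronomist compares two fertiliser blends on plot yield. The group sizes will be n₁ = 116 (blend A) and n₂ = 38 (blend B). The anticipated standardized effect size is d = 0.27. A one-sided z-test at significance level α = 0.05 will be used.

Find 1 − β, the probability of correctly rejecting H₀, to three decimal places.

Noncentrality parameter: δ = d / √(1/n₁ + 1/n₂) = 0.27 / √(1/116 + 1/38) = 1.4445
Critical value for a one-sided test at α = 0.05: z_α = 1.645.
Power = Φ(δ − 1.645) = Φ(-0.200) = 0.4206.

Power ≈ 0.421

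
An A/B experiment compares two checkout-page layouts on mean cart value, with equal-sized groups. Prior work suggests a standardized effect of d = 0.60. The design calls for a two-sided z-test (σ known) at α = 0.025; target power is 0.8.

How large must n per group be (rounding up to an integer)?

n = 53 per group

Set Φ(δ − 2.241) = 0.8; then δ − 2.241 = Φ⁻¹(0.8) = 0.842, giving δ = 3.083.
(Ignoring the negligible lower-tail rejection probability gives the usual closed-form inversion.)
δ = d·√(n/2) ⇒ n = 2(δ/d)² = 2 × (3.083 / 0.60)² = 52.81.
Rounding up, n = 53 per group.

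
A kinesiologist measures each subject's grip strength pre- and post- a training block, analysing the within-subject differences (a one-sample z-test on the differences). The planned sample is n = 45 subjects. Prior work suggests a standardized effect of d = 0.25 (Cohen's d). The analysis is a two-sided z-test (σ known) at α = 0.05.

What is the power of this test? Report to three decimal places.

Power ≈ 0.389

Noncentrality parameter: δ = d·√n = 0.25 × √45 = 1.6771
Critical value for a two-sided test at α = 0.05: z_{α/2} = 1.960.
Power = Φ(δ − 1.960) + Φ(−δ − 1.960) = Φ(-0.283) + Φ(-3.637) = 0.3886 + 0.0001 = 0.3888.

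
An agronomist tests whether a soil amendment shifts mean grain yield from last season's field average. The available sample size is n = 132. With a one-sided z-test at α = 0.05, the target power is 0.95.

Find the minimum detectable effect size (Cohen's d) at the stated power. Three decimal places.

Need Φ(δ − 1.645) = 0.95, so δ = 1.645 + 1.645 = 3.290.
δ = d·√n ⇒ d = δ/√n = 3.290/√132 = 0.2863.

d ≈ 0.286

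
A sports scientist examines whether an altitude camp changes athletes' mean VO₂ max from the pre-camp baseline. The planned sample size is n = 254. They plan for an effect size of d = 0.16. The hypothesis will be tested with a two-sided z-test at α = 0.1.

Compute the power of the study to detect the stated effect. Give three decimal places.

Noncentrality parameter: δ = d·√n = 0.16 × √254 = 2.5500
Two-sided α = 0.1 → critical value z_{0.05} = 1.645.
Power = Φ(δ − 1.645) + Φ(−δ − 1.645) = Φ(0.905) + Φ(-4.195) = 0.8173 + 0.0000 = 0.8173.

Power ≈ 0.817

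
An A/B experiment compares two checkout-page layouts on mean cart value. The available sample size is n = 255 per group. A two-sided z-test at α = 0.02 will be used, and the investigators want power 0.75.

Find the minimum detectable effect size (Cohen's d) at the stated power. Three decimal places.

d ≈ 0.266

Need Φ(δ − 2.326) = 0.75, so δ = 2.326 + 0.674 = 3.001.
(The second rejection-region term Φ(−δ − z_{α/2}) is negligible and dropped.)
δ = d·√(n/2) ⇒ d = δ/√(n/2) = 3.001/√(255/2) = 0.2658.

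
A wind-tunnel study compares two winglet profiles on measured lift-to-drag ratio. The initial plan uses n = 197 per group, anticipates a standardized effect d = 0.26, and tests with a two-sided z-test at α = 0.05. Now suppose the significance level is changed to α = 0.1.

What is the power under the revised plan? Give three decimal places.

δ = d·√(n/2) = 0.26 × √(197/2) = 2.5804 (unchanged). New critical value: z_{0.05} = 1.645.
Revised power = Φ(δ − 1.645) + Φ(−δ − 1.645) = Φ(0.936) + Φ(-4.225) = 0.8253 + 0.0000 = 0.8253.

Power ≈ 0.825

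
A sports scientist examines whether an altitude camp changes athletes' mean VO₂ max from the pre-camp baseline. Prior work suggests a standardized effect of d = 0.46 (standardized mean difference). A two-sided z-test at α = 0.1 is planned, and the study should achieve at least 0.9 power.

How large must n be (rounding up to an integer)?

Set Φ(δ − 1.645) = 0.9; then δ − 1.645 = Φ⁻¹(0.9) = 1.282, giving δ = 2.926.
(The Φ(−δ − z_{α/2}) term is vanishingly small for δ > 0 and is dropped in the standard sample-size formula.)
δ = d·√n ⇒ n = (δ/d)² = (2.926 / 0.46)² = 40.47.
Rounding up, n = 41.

n = 41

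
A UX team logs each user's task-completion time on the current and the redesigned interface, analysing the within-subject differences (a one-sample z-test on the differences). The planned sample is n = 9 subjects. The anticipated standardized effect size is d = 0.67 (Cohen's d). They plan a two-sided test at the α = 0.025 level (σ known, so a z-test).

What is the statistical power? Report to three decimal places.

Power ≈ 0.409

Noncentrality parameter: δ = d·√n = 0.67 × √9 = 2.0100
Two-sided α = 0.025 → critical value z_{0.0125} = 2.241.
Power = Φ(δ − 2.241) + Φ(−δ − 2.241) = Φ(-0.231) + Φ(-4.251) = 0.4085 + 0.0000 = 0.4085.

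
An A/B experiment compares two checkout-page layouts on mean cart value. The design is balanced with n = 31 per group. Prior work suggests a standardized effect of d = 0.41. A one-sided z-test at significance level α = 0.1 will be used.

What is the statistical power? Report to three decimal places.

Noncentrality parameter: δ = d·√(n/2) = 0.41 × √(31/2) = 1.6142
Critical value for a one-sided test at α = 0.1: z_α = 1.282.
Power = Φ(δ − 1.282) = Φ(0.333) = 0.6303.

Power ≈ 0.630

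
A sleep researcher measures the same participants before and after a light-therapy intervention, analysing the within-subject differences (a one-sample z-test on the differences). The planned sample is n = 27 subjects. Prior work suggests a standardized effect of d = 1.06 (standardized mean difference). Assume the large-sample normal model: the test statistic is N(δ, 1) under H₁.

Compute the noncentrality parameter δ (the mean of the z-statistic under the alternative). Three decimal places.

δ ≈ 5.508

The noncentrality parameter scales effect size by the design's sample-size factor: δ = d·√n = 1.06 × √27 = 5.5079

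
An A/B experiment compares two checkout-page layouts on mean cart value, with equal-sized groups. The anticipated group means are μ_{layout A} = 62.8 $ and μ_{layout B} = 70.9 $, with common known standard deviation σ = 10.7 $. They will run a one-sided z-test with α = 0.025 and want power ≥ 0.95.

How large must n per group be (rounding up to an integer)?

Standardized effect: d = |μ_{layout A} − μ_{layout B}| / σ = |62.8 − 70.9| / 10.7 = 0.7570
For power 0.95 need Φ(δ − z_{0.025}) = 0.95, so δ = z_{0.025} + z_{0.05} = 1.960 + 1.645 = 3.605.
δ = d·√(n/2) ⇒ n = 2(δ/d)² = 2 × (3.605 / 0.7570)² = 45.35.
Rounding up, n = 46 per group.

n = 46 per group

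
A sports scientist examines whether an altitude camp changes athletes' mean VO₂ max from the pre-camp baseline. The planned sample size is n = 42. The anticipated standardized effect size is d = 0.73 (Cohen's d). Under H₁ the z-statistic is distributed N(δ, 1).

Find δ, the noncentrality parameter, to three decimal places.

δ = d·√n = 0.73 × √42 = 4.7309

δ ≈ 4.731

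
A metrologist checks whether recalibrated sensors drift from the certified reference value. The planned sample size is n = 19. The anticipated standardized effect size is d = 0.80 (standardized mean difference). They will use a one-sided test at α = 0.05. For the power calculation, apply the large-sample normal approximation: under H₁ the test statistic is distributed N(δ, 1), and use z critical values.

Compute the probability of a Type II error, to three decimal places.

β ≈ 0.033

Noncentrality parameter: δ = d·√n = 0.80 × √19 = 3.4871
Critical value for a one-sided test at α = 0.05: z_α = 1.645.
Power = P(Z > 1.645 − δ) = Φ(1.842) = 0.9673.
Type II error: β = 1 − power = 1 − 0.9673 = 0.0327.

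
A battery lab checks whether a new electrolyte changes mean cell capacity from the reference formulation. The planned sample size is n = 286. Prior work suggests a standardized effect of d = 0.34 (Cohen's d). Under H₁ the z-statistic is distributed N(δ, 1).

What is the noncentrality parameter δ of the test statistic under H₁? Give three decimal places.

δ ≈ 5.750

δ = d·√n = 0.34 × √286 = 5.7499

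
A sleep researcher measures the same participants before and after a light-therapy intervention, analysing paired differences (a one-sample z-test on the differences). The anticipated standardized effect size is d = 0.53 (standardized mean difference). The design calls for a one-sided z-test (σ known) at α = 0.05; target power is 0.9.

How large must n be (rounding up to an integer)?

For power 0.9 need Φ(δ − z_{0.05}) = 0.9, so δ = z_{0.05} + z_{0.10} = 1.645 + 1.282 = 2.926.
δ = d·√n ⇒ n = (δ/d)² = (2.926 / 0.53)² = 30.49.
Round up to the next whole unit.

n = 31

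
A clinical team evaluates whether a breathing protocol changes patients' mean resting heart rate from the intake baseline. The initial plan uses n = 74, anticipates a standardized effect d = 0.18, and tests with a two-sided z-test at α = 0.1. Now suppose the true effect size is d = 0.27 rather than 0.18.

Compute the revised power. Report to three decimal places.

Power ≈ 0.751

With d = 0.27: δ = d·√n = 0.27 × √74 = 2.3226. Critical value z_{0.05} = 1.645.
Revised power = Φ(δ − 1.645) + Φ(−δ − 1.645) = Φ(0.678) + Φ(-3.967) = 0.7510 + 0.0000 = 0.7511.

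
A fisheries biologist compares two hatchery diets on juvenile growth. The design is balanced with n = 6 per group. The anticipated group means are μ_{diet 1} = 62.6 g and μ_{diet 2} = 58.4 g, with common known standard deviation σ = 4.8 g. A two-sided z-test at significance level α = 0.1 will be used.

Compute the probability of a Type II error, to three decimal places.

Standardized effect: d = |μ_{diet 1} − μ_{diet 2}| / σ = |62.6 − 58.4| / 4.8 = 0.8750
Noncentrality parameter: δ = d·√(n/2) = 0.8750 × √(6/2) = 1.5155
Critical value for a two-sided test at α = 0.1: z_{α/2} = 1.645.
Power = Φ(δ − 1.645) + Φ(−δ − 1.645) = Φ(-0.129) + Φ(-3.160) = 0.4486 + 0.0008 = 0.4493.
Type II error: β = 1 − power = 1 − 0.4493 = 0.5507.

β ≈ 0.551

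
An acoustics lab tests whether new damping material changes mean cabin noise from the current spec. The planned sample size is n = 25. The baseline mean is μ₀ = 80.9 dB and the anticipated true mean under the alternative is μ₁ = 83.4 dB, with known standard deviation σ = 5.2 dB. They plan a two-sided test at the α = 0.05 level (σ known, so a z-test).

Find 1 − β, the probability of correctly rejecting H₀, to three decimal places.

Power ≈ 0.671

Standardized effect: d = |μ₁ − μ₀| / σ = |83.4 − 80.9| / 5.2 = 0.4808
Noncentrality parameter: δ = d·√n = 0.4808 × √25 = 2.4038
Critical value for a two-sided test at α = 0.05: z_{α/2} = 1.960.
Power = Φ(δ − 1.960) + Φ(−δ − 1.960) = Φ(0.444) + Φ(-4.364) = 0.6714 + 0.0000 = 0.6714.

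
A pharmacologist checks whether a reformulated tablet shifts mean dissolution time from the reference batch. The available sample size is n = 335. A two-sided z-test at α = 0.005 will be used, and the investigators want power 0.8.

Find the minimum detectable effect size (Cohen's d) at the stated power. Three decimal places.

d ≈ 0.199

Need Φ(δ − 2.807) = 0.8, so δ = 2.807 + 0.842 = 3.649.
(The second rejection-region term Φ(−δ − z_{α/2}) is negligible and dropped.)
δ = d·√n ⇒ d = δ/√n = 3.649/√335 = 0.1993.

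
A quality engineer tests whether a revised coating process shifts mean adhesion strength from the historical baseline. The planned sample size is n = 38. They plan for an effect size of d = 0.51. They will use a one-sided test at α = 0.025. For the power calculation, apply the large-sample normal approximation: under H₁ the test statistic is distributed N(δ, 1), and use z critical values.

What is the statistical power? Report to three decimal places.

Power ≈ 0.882

Noncentrality parameter: δ = d·√n = 0.51 × √38 = 3.1439
Critical value for a one-sided test at α = 0.025: z_α = 1.960.
Power = Φ(δ − 1.960) = Φ(1.184) = 0.8818.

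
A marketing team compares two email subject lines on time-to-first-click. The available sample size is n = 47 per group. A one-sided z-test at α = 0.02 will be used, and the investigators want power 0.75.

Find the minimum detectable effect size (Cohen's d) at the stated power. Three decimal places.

d ≈ 0.563

Required noncentrality: δ = z_{0.02} + z_{0.25} = 2.054 + 0.674 = 2.728.
δ = d·√(n/2) ⇒ d = δ/√(n/2) = 2.728/√(47/2) = 0.5628.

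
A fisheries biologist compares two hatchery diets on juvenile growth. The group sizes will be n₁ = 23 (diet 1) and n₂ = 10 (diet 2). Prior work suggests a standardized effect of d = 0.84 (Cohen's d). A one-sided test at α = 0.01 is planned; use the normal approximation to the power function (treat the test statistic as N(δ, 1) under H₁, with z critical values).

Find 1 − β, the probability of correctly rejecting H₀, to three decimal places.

Power ≈ 0.457

Noncentrality parameter: δ = d / √(1/n₁ + 1/n₂) = 0.84 / √(1/23 + 1/10) = 2.2176
One-sided α = 0.01 → critical value z_{0.01} = 2.326.
Power = P(Z > 2.326 − δ) = Φ(-0.109) = 0.4567.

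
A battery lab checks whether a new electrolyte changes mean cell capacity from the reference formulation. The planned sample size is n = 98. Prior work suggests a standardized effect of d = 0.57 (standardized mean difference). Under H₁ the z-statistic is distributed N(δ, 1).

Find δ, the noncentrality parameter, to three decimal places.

δ = d·√n = 0.57 × √98 = 5.6427

δ ≈ 5.643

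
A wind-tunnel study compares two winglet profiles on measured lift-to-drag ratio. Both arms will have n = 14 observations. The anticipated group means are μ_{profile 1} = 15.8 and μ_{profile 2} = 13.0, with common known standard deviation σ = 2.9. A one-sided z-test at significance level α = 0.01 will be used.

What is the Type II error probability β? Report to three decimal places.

β ≈ 0.410

Standardized effect: d = |μ_{profile 1} − μ_{profile 2}| / σ = |15.8 − 13.0| / 2.9 = 0.9655
Noncentrality parameter: δ = d·√(n/2) = 0.9655 × √(14/2) = 2.5545
Critical value for a one-sided test at α = 0.01: z_α = 2.326.
Power = P(Z > 2.326 − δ) = Φ(0.228) = 0.5902.
Type II error: β = 1 − power = 1 − 0.5902 = 0.4098.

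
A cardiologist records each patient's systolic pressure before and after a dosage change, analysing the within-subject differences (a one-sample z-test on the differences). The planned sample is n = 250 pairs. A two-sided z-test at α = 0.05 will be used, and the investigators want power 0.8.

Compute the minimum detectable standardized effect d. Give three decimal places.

Required noncentrality: δ = z_{0.025} + z_{0.20} = 1.960 + 0.842 = 2.802.
(Lower-tail contribution to power is negligible for δ > 0.)
δ = d·√n ⇒ d = δ/√n = 2.802/√250 = 0.1772.

d ≈ 0.177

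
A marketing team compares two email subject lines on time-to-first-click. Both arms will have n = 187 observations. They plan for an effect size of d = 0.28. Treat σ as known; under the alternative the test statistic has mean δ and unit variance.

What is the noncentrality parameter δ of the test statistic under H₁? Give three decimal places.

The noncentrality parameter scales effect size by the design's sample-size factor: δ = d·√(n/2) = 0.28 × √(187/2) = 2.7075

δ ≈ 2.707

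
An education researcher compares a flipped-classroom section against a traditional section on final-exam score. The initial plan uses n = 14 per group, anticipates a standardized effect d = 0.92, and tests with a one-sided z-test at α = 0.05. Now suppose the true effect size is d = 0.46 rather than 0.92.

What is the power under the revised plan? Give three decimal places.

Power ≈ 0.334

With d = 0.46: δ = d·√(n/2) = 0.46 × √(14/2) = 1.2170. Critical value z_{0.05} = 1.645.
Revised power = Φ(δ − 1.645) = Φ(-0.428) = 0.3344.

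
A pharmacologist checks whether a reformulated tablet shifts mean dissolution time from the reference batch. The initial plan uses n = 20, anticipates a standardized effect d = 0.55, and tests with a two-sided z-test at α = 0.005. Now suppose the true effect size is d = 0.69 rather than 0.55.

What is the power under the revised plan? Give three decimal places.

Power ≈ 0.610

With d = 0.69: δ = d·√n = 0.69 × √20 = 3.0858. Critical value z_{0.0025} = 2.807.
Revised power = Φ(δ − 2.807) + Φ(−δ − 2.807) = Φ(0.279) + Φ(-5.893) = 0.6098 + 0.0000 = 0.6098.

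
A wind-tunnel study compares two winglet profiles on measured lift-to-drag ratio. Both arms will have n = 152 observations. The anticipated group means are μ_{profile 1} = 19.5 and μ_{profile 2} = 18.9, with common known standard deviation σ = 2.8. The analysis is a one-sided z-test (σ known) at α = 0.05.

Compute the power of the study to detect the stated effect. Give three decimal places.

Standardized effect: d = |μ_{profile 1} − μ_{profile 2}| / σ = |19.5 − 18.9| / 2.8 = 0.2143
Noncentrality parameter: δ = d·√(n/2) = 0.2143 × √(152/2) = 1.8681
One-sided α = 0.05 → critical value z_{0.05} = 1.645.
Power = Φ(δ − 1.645) = Φ(0.223) = 0.5883.

Power ≈ 0.588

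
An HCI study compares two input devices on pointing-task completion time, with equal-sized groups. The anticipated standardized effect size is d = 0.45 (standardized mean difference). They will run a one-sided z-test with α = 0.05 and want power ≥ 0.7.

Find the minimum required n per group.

For power 0.7 need Φ(δ − z_{0.05}) = 0.7, so δ = z_{0.05} + z_{0.30} = 1.645 + 0.524 = 2.169.
δ = d·√(n/2) ⇒ n = 2(δ/d)² = 2 × (2.169 / 0.45)² = 46.48.
Rounding up, n = 47 per group.

n = 47 per group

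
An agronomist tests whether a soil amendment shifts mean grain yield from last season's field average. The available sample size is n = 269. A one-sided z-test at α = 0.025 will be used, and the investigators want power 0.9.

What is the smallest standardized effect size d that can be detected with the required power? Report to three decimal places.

d ≈ 0.198

Required noncentrality: δ = z_{0.025} + z_{0.10} = 1.960 + 1.282 = 3.242.
δ = d·√n ⇒ d = δ/√n = 3.242/√269 = 0.1976.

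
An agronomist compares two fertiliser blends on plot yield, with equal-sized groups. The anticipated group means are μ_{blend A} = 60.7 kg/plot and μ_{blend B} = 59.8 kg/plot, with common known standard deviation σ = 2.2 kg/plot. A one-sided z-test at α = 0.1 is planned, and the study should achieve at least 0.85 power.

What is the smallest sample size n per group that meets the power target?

n = 65 per group

Standardized effect: d = |μ_{blend A} − μ_{blend B}| / σ = |60.7 − 59.8| / 2.2 = 0.4091
Set Φ(δ − 1.282) = 0.85; then δ − 1.282 = Φ⁻¹(0.85) = 1.036, giving δ = 2.318.
δ = d·√(n/2) ⇒ n = 2(δ/d)² = 2 × (2.318 / 0.4091)² = 64.21.
Rounding up, n = 65 per group.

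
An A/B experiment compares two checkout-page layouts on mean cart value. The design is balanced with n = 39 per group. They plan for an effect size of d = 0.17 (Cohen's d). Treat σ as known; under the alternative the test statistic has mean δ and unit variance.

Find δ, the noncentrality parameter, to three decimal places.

The noncentrality parameter scales effect size by the design's sample-size factor: δ = d·√(n/2) = 0.17 × √(39/2) = 0.7507

δ ≈ 0.751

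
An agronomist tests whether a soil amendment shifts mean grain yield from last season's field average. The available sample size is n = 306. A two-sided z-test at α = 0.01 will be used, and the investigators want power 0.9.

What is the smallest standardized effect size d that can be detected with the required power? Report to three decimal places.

d ≈ 0.221

Required noncentrality: δ = z_{0.005} + z_{0.10} = 2.576 + 1.282 = 3.857.
(Lower-tail contribution to power is negligible for δ > 0.)
δ = d·√n ⇒ d = δ/√n = 3.857/√306 = 0.2205.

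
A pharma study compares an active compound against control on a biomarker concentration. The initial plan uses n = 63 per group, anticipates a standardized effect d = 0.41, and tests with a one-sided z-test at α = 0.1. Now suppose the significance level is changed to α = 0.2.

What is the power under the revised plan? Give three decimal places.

δ = d·√(n/2) = 0.41 × √(63/2) = 2.3011 (unchanged). New critical value: z_{0.2} = 0.842.
Revised power = P(Z > 0.842 − δ) = Φ(1.459) = 0.9278.

Power ≈ 0.928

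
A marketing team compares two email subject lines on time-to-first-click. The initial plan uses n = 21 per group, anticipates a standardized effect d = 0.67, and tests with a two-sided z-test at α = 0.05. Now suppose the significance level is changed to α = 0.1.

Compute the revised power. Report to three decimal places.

Power ≈ 0.701

δ = d·√(n/2) = 0.67 × √(21/2) = 2.1710 (unchanged). New critical value: z_{0.05} = 1.645.
Revised power = Φ(δ − 1.645) + Φ(−δ − 1.645) = Φ(0.526) + Φ(-3.816) = 0.7006 + 0.0001 = 0.7007.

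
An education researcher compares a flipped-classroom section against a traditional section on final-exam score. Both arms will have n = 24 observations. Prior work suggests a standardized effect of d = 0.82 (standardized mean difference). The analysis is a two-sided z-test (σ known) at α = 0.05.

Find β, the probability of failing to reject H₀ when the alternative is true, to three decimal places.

β ≈ 0.189

Noncentrality parameter: δ = d·√(n/2) = 0.82 × √(24/2) = 2.8406
Two-sided α = 0.05 → critical value z_{0.025} = 1.960.
Power = Φ(δ − 1.960) + Φ(−δ − 1.960) = Φ(0.881) + Φ(-4.801) = 0.8107 + 0.0000 = 0.8107.
Type II error: β = 1 − power = 1 − 0.8107 = 0.1893.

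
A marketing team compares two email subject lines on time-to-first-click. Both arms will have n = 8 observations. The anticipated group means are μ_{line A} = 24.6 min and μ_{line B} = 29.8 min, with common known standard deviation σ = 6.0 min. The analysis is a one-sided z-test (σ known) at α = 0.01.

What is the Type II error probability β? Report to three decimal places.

β ≈ 0.723

Standardized effect: d = |μ_{line A} − μ_{line B}| / σ = |24.6 − 29.8| / 6.0 = 0.8667
Noncentrality parameter: δ = d·√(n/2) = 0.8667 × √(8/2) = 1.7333
One-sided α = 0.01 → critical value z_{0.01} = 2.326.
Power = P(Z > 2.326 − δ) = Φ(-0.593) = 0.2766.
Type II error: β = 1 − power = 1 − 0.2766 = 0.7234.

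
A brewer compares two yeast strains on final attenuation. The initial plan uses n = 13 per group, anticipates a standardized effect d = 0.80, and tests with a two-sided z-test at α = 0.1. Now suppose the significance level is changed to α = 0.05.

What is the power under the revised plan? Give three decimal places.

Power ≈ 0.532

δ = d·√(n/2) = 0.80 × √(13/2) = 2.0396 (unchanged). New critical value: z_{0.025} = 1.960.
Revised power = Φ(δ − 1.960) + Φ(−δ − 1.960) = Φ(0.080) + Φ(-4.000) = 0.5317 + 0.0000 = 0.5318.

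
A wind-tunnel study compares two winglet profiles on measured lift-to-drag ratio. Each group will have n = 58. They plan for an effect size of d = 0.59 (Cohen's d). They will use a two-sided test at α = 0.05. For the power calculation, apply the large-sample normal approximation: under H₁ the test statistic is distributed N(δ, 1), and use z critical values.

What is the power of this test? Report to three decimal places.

Noncentrality parameter: δ = d·√(n/2) = 0.59 × √(58/2) = 3.1772
Two-sided α = 0.05 → critical value z_{0.025} = 1.960.
Power = Φ(δ − 1.960) + Φ(−δ − 1.960) = Φ(1.217) + Φ(-5.137) = 0.8883 + 0.0000 = 0.8883.

Power ≈ 0.888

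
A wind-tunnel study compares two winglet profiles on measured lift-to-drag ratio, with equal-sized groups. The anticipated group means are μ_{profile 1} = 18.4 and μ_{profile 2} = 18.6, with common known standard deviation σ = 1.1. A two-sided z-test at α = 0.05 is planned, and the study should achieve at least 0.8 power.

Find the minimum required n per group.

Standardized effect: d = |μ_{profile 1} − μ_{profile 2}| / σ = |18.4 − 18.6| / 1.1 = 0.1818
Set Φ(δ − 1.960) = 0.8; then δ − 1.960 = Φ⁻¹(0.8) = 0.842, giving δ = 2.802.
(For δ > 0 the lower-tail rejection region contributes negligibly to power, so the one-term inversion is standard.)
δ = d·√(n/2) ⇒ n = 2(δ/d)² = 2 × (2.802 / 0.1818)² = 474.86.
Rounding up, n = 475 per group.

n = 475 per group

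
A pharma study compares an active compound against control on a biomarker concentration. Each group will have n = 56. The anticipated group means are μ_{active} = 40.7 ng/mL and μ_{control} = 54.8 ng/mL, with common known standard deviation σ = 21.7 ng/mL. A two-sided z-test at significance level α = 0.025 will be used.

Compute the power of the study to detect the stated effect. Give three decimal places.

Standardized effect: d = |μ_{active} − μ_{control}| / σ = |40.7 − 54.8| / 21.7 = 0.6498
Noncentrality parameter: δ = d·√(n/2) = 0.6498 × √(56/2) = 3.4383
Critical value for a two-sided test at α = 0.025: z_{α/2} = 2.241.
Power = Φ(δ − 2.241) + Φ(−δ − 2.241) = Φ(1.197) + Φ(-5.680) = 0.8843 + 0.0000 = 0.8843.

Power ≈ 0.884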